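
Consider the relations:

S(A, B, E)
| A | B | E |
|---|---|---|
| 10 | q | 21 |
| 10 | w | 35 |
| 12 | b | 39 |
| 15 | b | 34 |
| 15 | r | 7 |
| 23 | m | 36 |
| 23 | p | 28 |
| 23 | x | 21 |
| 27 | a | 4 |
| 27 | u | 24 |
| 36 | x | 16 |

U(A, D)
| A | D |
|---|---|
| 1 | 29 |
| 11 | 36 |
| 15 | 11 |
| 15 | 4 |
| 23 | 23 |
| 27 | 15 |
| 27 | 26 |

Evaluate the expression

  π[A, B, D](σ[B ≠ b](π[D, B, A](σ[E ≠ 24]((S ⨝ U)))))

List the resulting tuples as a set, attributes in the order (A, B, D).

{(15, r, 11), (15, r, 4), (23, m, 23), (23, p, 23), (23, x, 23), (27, a, 15), (27, a, 26)}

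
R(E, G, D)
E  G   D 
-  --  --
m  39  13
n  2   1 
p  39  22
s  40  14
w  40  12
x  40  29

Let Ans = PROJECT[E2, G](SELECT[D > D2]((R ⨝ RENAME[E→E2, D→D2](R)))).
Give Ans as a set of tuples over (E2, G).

{(m, 39), (s, 40), (w, 40)}

ρ[E→E2, D→D2]: schema becomes (E2, G, D2); tuples unchanged.
Natural join on G: {(m, 39, 13, m, 13), (m, 39, 13, p, 22), (n, 2, 1, n, 1), (p, 39, 22, m, 13), (p, 39, 22, p, 22), (s, 40, 14, s, 14), (s, 40, 14, w, 12), (s, 40, 14, x, 29), (w, 40, 12, s, 14), (w, 40, 12, w, 12), (w, 40, 12, x, 29), (x, 40, 29, s, 14), (x, 40, 29, w, 12), (x, 40, 29, x, 29)}
Filtering on D > D2 leaves {(p, 39, 22, m, 13), (s, 40, 14, w, 12), (x, 40, 29, s, 14), (x, 40, 29, w, 12)}.
π[E2, G]: project onto (E2, G) (1 duplicate(s) eliminated) → {(m, 39), (s, 40), (w, 40)}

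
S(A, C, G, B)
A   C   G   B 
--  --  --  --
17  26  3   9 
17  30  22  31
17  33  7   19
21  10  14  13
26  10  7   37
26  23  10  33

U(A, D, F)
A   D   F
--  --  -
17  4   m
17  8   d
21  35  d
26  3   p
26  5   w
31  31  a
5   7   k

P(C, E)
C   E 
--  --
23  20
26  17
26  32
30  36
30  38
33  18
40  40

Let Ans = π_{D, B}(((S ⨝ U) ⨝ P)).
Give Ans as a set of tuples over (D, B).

{(3, 33), (4, 19), (4, 31), (4, 9), (5, 33), (8, 19), (8, 31), (8, 9)}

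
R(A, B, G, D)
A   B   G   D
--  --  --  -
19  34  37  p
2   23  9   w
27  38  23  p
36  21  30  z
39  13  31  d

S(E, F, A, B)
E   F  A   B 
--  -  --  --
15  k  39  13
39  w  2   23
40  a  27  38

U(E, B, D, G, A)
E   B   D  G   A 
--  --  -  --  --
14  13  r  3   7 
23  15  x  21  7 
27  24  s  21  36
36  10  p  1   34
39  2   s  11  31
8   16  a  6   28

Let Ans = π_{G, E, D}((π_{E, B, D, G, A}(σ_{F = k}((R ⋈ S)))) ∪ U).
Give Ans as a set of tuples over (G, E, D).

R ⋈ S (natural join on A, B): {(2, 23, 9, w, 39, w), (27, 38, 23, p, 40, a), (39, 13, 31, d, 15, k)}
Apply σ_{F = k}; surviving tuples: {(39, 13, 31, d, 15, k)}
Projecting to E, B, D, G, A: {(15, 13, d, 31, 39)}
Taking the union: {(14, 13, r, 3, 7), (15, 13, d, 31, 39), (23, 15, x, 21, 7), (27, 24, s, 21, 36), (36, 10, p, 1, 34), (39, 2, s, 11, 31), (8, 16, a, 6, 28)}
Projecting to G, E, D: {(1, 36, p), (11, 39, s), (21, 23, x), (21, 27, s), (3, 14, r), (31, 15, d), (6, 8, a)}

{(1, 36, p), (11, 39, s), (21, 23, x), (21, 27, s), (3, 14, r), (31, 15, d), (6, 8, a)}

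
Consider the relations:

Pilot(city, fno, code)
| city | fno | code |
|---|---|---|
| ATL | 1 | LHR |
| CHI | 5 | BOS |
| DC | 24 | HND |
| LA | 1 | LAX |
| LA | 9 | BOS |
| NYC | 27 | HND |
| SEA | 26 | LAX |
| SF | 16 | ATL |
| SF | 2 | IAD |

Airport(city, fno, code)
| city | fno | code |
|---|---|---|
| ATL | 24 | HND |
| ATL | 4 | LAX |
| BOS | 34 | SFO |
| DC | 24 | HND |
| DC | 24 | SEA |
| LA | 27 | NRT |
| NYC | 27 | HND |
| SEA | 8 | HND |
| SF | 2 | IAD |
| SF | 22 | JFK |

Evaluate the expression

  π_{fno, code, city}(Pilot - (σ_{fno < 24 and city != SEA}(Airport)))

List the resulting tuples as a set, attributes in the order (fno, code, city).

{(1, LAX, LA), (1, LHR, ATL), (16, ATL, SF), (24, HND, DC), (26, LAX, SEA), (27, HND, NYC), (5, BOS, CHI), (9, BOS, LA)}

σ[fno < 24 and city != SEA]: keep tuples satisfying fno < 24 and city != SEA → {(ATL, 4, LAX), (SF, 2, IAD), (SF, 22, JFK)}
Difference: {(ATL, 1, LHR), (CHI, 5, BOS), (DC, 24, HND), (LA, 1, LAX), (LA, 9, BOS), (NYC, 27, HND), (SEA, 26, LAX), (SF, 16, ATL), (SF, 2, IAD)} with {(ATL, 4, LAX), (SF, 2, IAD), (SF, 22, JFK)} → {(ATL, 1, LHR), (CHI, 5, BOS), (DC, 24, HND), (LA, 1, LAX), (LA, 9, BOS), (NYC, 27, HND), (SEA, 26, LAX), (SF, 16, ATL)}
π[fno, code, city]: project onto (fno, code, city) → {(1, LAX, LA), (1, LHR, ATL), (16, ATL, SF), (24, HND, DC), (26, LAX, SEA), (27, HND, NYC), (5, BOS, CHI), (9, BOS, LA)}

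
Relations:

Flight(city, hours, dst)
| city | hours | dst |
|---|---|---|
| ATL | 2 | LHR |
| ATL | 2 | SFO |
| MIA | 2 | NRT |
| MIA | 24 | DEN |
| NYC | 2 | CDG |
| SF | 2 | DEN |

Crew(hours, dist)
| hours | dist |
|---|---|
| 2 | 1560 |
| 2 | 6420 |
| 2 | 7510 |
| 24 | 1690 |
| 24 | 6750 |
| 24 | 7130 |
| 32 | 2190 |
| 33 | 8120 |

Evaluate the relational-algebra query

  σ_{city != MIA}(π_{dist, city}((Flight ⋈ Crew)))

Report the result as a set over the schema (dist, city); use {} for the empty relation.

{(1560, ATL), (1560, NYC), (1560, SF), (6420, ATL), (6420, NYC), (6420, SF), (7510, ATL), (7510, NYC), (7510, SF)}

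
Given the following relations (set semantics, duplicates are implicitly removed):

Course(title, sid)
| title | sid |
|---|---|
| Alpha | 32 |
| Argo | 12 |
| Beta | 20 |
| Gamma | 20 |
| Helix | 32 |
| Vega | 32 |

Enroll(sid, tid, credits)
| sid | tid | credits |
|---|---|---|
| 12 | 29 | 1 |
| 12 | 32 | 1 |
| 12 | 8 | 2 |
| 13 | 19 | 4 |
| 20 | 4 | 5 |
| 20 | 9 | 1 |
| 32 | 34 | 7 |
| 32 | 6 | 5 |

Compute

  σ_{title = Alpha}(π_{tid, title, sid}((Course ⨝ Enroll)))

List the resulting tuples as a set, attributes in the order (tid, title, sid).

{(34, Alpha, 32), (6, Alpha, 32)}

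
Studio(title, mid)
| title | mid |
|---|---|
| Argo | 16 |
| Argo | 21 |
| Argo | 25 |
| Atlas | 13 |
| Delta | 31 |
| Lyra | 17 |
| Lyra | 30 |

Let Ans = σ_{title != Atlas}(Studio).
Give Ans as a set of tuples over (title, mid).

{(Argo, 16), (Argo, 21), (Argo, 25), (Delta, 31), (Lyra, 17), (Lyra, 30)}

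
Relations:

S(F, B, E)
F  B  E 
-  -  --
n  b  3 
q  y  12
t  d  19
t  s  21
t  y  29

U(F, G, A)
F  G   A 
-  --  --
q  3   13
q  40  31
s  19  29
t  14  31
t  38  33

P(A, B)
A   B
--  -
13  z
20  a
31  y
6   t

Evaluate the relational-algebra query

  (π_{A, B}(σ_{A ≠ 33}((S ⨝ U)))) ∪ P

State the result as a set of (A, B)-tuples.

S ⋈ U (natural join on F): {(q, y, 12, 3, 13), (q, y, 12, 40, 31), (t, d, 19, 14, 31), (t, d, 19, 38, 33), (t, s, 21, 14, 31), (t, s, 21, 38, 33), (t, y, 29, 14, 31), (t, y, 29, 38, 33)}
Filtering on A ≠ 33 leaves {(q, y, 12, 3, 13), (q, y, 12, 40, 31), (t, d, 19, 14, 31), (t, s, 21, 14, 31), (t, y, 29, 14, 31)}.
π[A, B]: project onto (A, B) (1 duplicate(s) eliminated) → {(13, y), (31, d), (31, s), (31, y)}
Set union of the two operands is {(13, y), (13, z), (20, a), (31, d), (31, s), (31, y), (6, t)}.

{(13, y), (13, z), (20, a), (31, d), (31, s), (31, y), (6, t)}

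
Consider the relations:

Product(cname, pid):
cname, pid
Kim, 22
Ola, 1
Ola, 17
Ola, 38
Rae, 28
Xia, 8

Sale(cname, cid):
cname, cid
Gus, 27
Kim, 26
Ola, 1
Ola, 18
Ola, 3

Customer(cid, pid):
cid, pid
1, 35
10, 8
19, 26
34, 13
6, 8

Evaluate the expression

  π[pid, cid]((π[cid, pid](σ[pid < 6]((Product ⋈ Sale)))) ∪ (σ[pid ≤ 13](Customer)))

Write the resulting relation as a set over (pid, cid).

{(1, 1), (1, 18), (1, 3), (13, 34), (8, 10), (8, 6)}

Natural join on cname: {(Kim, 22, 26), (Ola, 1, 1), (Ola, 1, 18), (Ola, 1, 3), (Ola, 17, 1), (Ola, 17, 18), (Ola, 17, 3), (Ola, 38, 1), (Ola, 38, 18), (Ola, 38, 3)}
Selection pid < 6: {(Ola, 1, 1), (Ola, 1, 18), (Ola, 1, 3)}
π_{cid, pid} gives {(1, 1), (18, 1), (3, 1)}.
Selection pid ≤ 13: {(10, 8), (34, 13), (6, 8)}
Set union of the two operands is {(1, 1), (10, 8), (18, 1), (3, 1), (34, 13), (6, 8)}.
π_{pid, cid} gives {(1, 1), (1, 18), (1, 3), (13, 34), (8, 10), (8, 6)}.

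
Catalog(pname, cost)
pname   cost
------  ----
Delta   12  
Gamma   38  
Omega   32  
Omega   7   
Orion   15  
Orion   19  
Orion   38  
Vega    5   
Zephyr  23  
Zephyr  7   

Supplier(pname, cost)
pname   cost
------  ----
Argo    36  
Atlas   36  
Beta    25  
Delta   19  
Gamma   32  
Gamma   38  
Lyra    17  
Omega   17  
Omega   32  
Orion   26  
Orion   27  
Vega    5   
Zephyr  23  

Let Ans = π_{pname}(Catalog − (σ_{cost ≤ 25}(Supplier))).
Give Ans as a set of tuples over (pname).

{Delta, Gamma, Omega, Orion, Zephyr}

Filtering on cost ≤ 25 leaves {(Beta, 25), (Delta, 19), (Lyra, 17), (Omega, 17), (Vega, 5), (Zephyr, 23)}.
Set difference of the two operands is {(Delta, 12), (Gamma, 38), (Omega, 32), (Omega, 7), (Orion, 15), (Orion, 19), (Orion, 38), (Zephyr, 7)}.
Keep only column(s) pname (3 duplicate(s) eliminated): {Delta, Gamma, Omega, Orion, Zephyr}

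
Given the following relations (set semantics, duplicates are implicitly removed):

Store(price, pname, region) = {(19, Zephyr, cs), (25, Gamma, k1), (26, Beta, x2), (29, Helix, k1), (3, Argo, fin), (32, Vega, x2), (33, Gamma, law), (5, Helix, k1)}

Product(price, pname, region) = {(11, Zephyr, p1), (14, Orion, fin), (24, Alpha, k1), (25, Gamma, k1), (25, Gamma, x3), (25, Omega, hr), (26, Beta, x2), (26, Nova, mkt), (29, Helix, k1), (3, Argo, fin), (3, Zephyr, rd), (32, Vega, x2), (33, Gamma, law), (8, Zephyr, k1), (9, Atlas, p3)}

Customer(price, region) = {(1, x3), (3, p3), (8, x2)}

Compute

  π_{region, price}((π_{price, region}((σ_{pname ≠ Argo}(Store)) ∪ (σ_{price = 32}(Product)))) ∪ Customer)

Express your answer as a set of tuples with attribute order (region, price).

Selection pname ≠ Argo: {(19, Zephyr, cs), (25, Gamma, k1), (26, Beta, x2), (29, Helix, k1), (32, Vega, x2), (33, Gamma, law), (5, Helix, k1)}
Selection price = 32: {(32, Vega, x2)}
Union: {(19, Zephyr, cs), (25, Gamma, k1), (26, Beta, x2), (29, Helix, k1), (32, Vega, x2), (33, Gamma, law), (5, Helix, k1)} with {(32, Vega, x2)} → {(19, Zephyr, cs), (25, Gamma, k1), (26, Beta, x2), (29, Helix, k1), (32, Vega, x2), (33, Gamma, law), (5, Helix, k1)}
Projecting to price, region: {(19, cs), (25, k1), (26, x2), (29, k1), (32, x2), (33, law), (5, k1)}
Union: {(19, cs), (25, k1), (26, x2), (29, k1), (32, x2), (33, law), (5, k1)} with {(1, x3), (3, p3), (8, x2)} → {(1, x3), (19, cs), (25, k1), (26, x2), (29, k1), (3, p3), (32, x2), (33, law), (5, k1), (8, x2)}
Projecting to region, price: {(cs, 19), (k1, 25), (k1, 29), (k1, 5), (law, 33), (p3, 3), (x2, 26), (x2, 32), (x2, 8), (x3, 1)}

{(cs, 19), (k1, 25), (k1, 29), (k1, 5), (law, 33), (p3, 3), (x2, 26), (x2, 32), (x2, 8), (x3, 1)}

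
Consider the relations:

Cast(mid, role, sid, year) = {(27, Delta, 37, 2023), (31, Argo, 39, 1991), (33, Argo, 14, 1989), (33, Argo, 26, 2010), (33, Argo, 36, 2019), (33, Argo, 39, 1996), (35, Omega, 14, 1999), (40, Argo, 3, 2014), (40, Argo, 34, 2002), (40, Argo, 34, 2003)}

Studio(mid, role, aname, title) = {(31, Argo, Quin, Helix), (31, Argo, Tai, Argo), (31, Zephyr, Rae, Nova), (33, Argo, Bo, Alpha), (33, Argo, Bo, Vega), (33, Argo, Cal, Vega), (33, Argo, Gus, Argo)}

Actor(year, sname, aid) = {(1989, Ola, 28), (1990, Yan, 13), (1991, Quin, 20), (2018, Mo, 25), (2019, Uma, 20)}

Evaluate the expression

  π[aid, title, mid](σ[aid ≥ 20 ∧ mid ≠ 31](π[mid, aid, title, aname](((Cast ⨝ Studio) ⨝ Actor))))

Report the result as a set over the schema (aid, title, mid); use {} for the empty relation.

{(20, Alpha, 33), (20, Argo, 33), (20, Vega, 33), (28, Alpha, 33), (28, Argo, 33), (28, Vega, 33)}

Natural join on mid, role: {(31, Argo, 39, 1991, Quin, Helix), (31, Argo, 39, 1991, Tai, Argo), (33, Argo, 14, 1989, Bo, Alpha), (33, Argo, 14, 1989, Bo, Vega), (33, Argo, 14, 1989, Cal, Vega), (33, Argo, 14, 1989, Gus, Argo), (33, Argo, 26, 2010, Bo, Alpha), (33, Argo, 26, 2010, Bo, Vega), (33, Argo, 26, 2010, Cal, Vega), (33, Argo, 26, 2010, Gus, Argo), (33, Argo, 36, 2019, Bo, Alpha), (33, Argo, 36, 2019, Bo, Vega), (33, Argo, 36, 2019, Cal, Vega), (33, Argo, 36, 2019, Gus, Argo), (33, Argo, 39, 1996, Bo, Alpha), (33, Argo, 39, 1996, Bo, Vega), (33, Argo, 39, 1996, Cal, Vega), (33, Argo, 39, 1996, Gus, Argo)}
Natural join on year: {(31, Argo, 39, 1991, Quin, Helix, Quin, 20), (31, Argo, 39, 1991, Tai, Argo, Quin, 20), (33, Argo, 14, 1989, Bo, Alpha, Ola, 28), (33, Argo, 14, 1989, Bo, Vega, Ola, 28), (33, Argo, 14, 1989, Cal, Vega, Ola, 28), (33, Argo, 14, 1989, Gus, Argo, Ola, 28), (33, Argo, 36, 2019, Bo, Alpha, Uma, 20), (33, Argo, 36, 2019, Bo, Vega, Uma, 20), (33, Argo, 36, 2019, Cal, Vega, Uma, 20), (33, Argo, 36, 2019, Gus, Argo, Uma, 20)}
π_{mid, aid, title, aname} gives {(31, 20, Argo, Tai), (31, 20, Helix, Quin), (33, 20, Alpha, Bo), (33, 20, Argo, Gus), (33, 20, Vega, Bo), (33, 20, Vega, Cal), (33, 28, Alpha, Bo), (33, 28, Argo, Gus), (33, 28, Vega, Bo), (33, 28, Vega, Cal)}.
Selection aid ≥ 20 ∧ mid ≠ 31: {(33, 20, Alpha, Bo), (33, 20, Argo, Gus), (33, 20, Vega, Bo), (33, 20, Vega, Cal), (33, 28, Alpha, Bo), (33, 28, Argo, Gus), (33, 28, Vega, Bo), (33, 28, Vega, Cal)}
π_{aid, title, mid} gives {(20, Alpha, 33), (20, Argo, 33), (20, Vega, 33), (28, Alpha, 33), (28, Argo, 33), (28, Vega, 33)} (2 duplicate(s) eliminated).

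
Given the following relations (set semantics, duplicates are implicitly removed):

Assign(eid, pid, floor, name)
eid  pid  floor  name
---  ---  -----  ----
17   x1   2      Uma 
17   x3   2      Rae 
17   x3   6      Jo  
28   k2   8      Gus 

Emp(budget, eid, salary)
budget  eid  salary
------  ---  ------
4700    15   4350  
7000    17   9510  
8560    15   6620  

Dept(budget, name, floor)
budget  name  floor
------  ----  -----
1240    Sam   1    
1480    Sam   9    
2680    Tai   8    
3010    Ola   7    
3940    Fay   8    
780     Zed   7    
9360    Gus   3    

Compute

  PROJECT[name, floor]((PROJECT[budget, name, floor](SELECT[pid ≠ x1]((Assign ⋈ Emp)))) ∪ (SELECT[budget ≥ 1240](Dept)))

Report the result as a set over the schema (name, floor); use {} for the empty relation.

Natural join on eid: {(17, x1, 2, Uma, 7000, 9510), (17, x3, 2, Rae, 7000, 9510), (17, x3, 6, Jo, 7000, 9510)}
Filtering on pid ≠ x1 leaves {(17, x3, 2, Rae, 7000, 9510), (17, x3, 6, Jo, 7000, 9510)}.
π[budget, name, floor]: project onto (budget, name, floor) → {(7000, Jo, 6), (7000, Rae, 2)}
Filtering on budget ≥ 1240 leaves {(1240, Sam, 1), (1480, Sam, 9), (2680, Tai, 8), (3010, Ola, 7), (3940, Fay, 8), (9360, Gus, 3)}.
Union: {(7000, Jo, 6), (7000, Rae, 2)} with {(1240, Sam, 1), (1480, Sam, 9), (2680, Tai, 8), (3010, Ola, 7), (3940, Fay, 8), (9360, Gus, 3)} → {(1240, Sam, 1), (1480, Sam, 9), (2680, Tai, 8), (3010, Ola, 7), (3940, Fay, 8), (7000, Jo, 6), (7000, Rae, 2), (9360, Gus, 3)}
π[name, floor]: project onto (name, floor) → {(Fay, 8), (Gus, 3), (Jo, 6), (Ola, 7), (Rae, 2), (Sam, 1), (Sam, 9), (Tai, 8)}

{(Fay, 8), (Gus, 3), (Jo, 6), (Ola, 7), (Rae, 2), (Sam, 1), (Sam, 9), (Tai, 8)}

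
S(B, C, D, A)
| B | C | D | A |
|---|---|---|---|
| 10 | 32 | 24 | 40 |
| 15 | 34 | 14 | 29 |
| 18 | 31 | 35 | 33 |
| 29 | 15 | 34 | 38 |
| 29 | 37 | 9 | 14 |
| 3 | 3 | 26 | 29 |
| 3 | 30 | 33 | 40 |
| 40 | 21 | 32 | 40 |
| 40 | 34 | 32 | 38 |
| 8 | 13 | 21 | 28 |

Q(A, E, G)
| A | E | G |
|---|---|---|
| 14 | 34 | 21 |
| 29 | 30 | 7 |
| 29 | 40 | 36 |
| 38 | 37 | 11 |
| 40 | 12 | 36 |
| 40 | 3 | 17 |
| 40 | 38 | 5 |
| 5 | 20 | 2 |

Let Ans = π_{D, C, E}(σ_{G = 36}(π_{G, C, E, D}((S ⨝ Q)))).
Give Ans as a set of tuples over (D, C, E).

S ⋈ Q (natural join on A): {(10, 32, 24, 40, 12, 36), (10, 32, 24, 40, 3, 17), (10, 32, 24, 40, 38, 5), (15, 34, 14, 29, 30, 7), (15, 34, 14, 29, 40, 36), (29, 15, 34, 38, 37, 11), (29, 37, 9, 14, 34, 21), (3, 3, 26, 29, 30, 7), (3, 3, 26, 29, 40, 36), (3, 30, 33, 40, 12, 36), (3, 30, 33, 40, 3, 17), (3, 30, 33, 40, 38, 5), (40, 21, 32, 40, 12, 36), (40, 21, 32, 40, 3, 17), (40, 21, 32, 40, 38, 5), (40, 34, 32, 38, 37, 11)}
Keep only column(s) G, C, E, D: {(11, 15, 37, 34), (11, 34, 37, 32), (17, 21, 3, 32), (17, 30, 3, 33), (17, 32, 3, 24), (21, 37, 34, 9), (36, 21, 12, 32), (36, 3, 40, 26), (36, 30, 12, 33), (36, 32, 12, 24), (36, 34, 40, 14), (5, 21, 38, 32), (5, 30, 38, 33), (5, 32, 38, 24), (7, 3, 30, 26), (7, 34, 30, 14)}
Selection G = 36: {(36, 21, 12, 32), (36, 3, 40, 26), (36, 30, 12, 33), (36, 32, 12, 24), (36, 34, 40, 14)}
Keep only column(s) D, C, E: {(14, 34, 40), (24, 32, 12), (26, 3, 40), (32, 21, 12), (33, 30, 12)}

{(14, 34, 40), (24, 32, 12), (26, 3, 40), (32, 21, 12), (33, 30, 12)}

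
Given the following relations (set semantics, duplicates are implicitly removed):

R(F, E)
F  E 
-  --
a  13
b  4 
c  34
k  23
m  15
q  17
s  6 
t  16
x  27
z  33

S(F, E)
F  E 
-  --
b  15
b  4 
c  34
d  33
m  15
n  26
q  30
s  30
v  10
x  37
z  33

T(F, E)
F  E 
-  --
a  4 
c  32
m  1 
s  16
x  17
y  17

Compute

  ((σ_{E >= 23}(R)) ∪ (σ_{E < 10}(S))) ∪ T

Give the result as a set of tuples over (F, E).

{(a, 4), (b, 4), (c, 32), (c, 34), (k, 23), (m, 1), (s, 16), (x, 17), (x, 27), (y, 17), (z, 33)}

σ[E >= 23]: keep tuples satisfying E >= 23 → {(c, 34), (k, 23), (x, 27), (z, 33)}
σ[E < 10]: keep tuples satisfying E < 10 → {(b, 4)}
Set union of the two operands is {(b, 4), (c, 34), (k, 23), (x, 27), (z, 33)}.
Set union of the two operands is {(a, 4), (b, 4), (c, 32), (c, 34), (k, 23), (m, 1), (s, 16), (x, 17), (x, 27), (y, 17), (z, 33)}.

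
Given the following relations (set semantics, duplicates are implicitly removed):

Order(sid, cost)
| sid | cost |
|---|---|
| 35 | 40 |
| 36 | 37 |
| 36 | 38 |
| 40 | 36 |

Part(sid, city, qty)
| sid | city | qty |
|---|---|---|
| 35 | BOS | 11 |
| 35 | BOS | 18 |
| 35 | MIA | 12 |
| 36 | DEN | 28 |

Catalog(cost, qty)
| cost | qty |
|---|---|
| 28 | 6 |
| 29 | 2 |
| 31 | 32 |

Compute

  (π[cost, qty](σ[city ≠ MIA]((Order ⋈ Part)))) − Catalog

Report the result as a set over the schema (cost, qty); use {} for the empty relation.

Natural join on sid: {(35, 40, BOS, 11), (35, 40, BOS, 18), (35, 40, MIA, 12), (36, 37, DEN, 28), (36, 38, DEN, 28)}
Apply σ_{city ≠ MIA}; surviving tuples: {(35, 40, BOS, 11), (35, 40, BOS, 18), (36, 37, DEN, 28), (36, 38, DEN, 28)}
Projecting to cost, qty: {(37, 28), (38, 28), (40, 11), (40, 18)}
Set difference of the two operands is {(37, 28), (38, 28), (40, 11), (40, 18)}.

{(37, 28), (38, 28), (40, 11), (40, 18)}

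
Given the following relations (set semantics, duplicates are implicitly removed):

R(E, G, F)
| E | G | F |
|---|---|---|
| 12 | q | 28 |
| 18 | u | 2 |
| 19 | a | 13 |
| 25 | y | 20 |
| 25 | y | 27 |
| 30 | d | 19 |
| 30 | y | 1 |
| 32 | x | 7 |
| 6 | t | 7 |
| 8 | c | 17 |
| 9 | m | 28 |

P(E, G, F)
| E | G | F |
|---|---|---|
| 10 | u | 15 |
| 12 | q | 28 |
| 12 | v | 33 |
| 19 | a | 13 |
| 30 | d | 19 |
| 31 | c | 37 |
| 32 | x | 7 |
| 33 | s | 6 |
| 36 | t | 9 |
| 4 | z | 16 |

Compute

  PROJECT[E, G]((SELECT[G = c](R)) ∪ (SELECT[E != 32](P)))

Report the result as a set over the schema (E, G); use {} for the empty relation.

{(10, u), (12, q), (12, v), (19, a), (30, d), (31, c), (33, s), (36, t), (4, z), (8, c)}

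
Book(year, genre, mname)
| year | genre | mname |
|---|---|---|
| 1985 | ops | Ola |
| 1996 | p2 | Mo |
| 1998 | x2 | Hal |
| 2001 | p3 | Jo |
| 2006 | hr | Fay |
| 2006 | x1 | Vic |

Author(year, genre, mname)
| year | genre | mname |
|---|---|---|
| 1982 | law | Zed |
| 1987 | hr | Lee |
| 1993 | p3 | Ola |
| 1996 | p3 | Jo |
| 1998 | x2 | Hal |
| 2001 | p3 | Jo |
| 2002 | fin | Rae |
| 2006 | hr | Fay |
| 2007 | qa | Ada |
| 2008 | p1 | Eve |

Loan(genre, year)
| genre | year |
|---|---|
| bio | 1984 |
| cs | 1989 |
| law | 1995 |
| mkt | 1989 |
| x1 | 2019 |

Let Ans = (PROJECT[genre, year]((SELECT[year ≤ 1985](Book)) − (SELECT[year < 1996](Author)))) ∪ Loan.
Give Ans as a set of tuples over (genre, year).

Selection year ≤ 1985: {(1985, ops, Ola)}
Selection year < 1996: {(1982, law, Zed), (1987, hr, Lee), (1993, p3, Ola)}
Difference: {(1985, ops, Ola)} with {(1982, law, Zed), (1987, hr, Lee), (1993, p3, Ola)} → {(1985, ops, Ola)}
π_{genre, year} gives {(ops, 1985)}.
Union: {(ops, 1985)} with {(bio, 1984), (cs, 1989), (law, 1995), (mkt, 1989), (x1, 2019)} → {(bio, 1984), (cs, 1989), (law, 1995), (mkt, 1989), (ops, 1985), (x1, 2019)}

{(bio, 1984), (cs, 1989), (law, 1995), (mkt, 1989), (ops, 1985), (x1, 2019)}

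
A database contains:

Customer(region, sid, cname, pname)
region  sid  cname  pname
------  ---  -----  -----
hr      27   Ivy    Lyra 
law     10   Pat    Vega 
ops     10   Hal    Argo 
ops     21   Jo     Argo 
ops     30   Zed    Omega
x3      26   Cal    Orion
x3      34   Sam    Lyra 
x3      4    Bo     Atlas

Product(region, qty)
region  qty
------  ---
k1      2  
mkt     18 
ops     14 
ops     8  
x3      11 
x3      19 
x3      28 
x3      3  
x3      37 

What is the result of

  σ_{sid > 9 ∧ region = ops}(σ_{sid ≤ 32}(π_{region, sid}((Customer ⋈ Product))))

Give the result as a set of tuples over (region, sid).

Customer ⋈ Product (natural join on region): {(ops, 10, Hal, Argo, 14), (ops, 10, Hal, Argo, 8), (ops, 21, Jo, Argo, 14), (ops, 21, Jo, Argo, 8), (ops, 30, Zed, Omega, 14), (ops, 30, Zed, Omega, 8), (x3, 26, Cal, Orion, 11), (x3, 26, Cal, Orion, 19), (x3, 26, Cal, Orion, 28), (x3, 26, Cal, Orion, 3), (x3, 26, Cal, Orion, 37), (x3, 34, Sam, Lyra, 11), (x3, 34, Sam, Lyra, 19), (x3, 34, Sam, Lyra, 28), (x3, 34, Sam, Lyra, 3), (x3, 34, Sam, Lyra, 37), (x3, 4, Bo, Atlas, 11), (x3, 4, Bo, Atlas, 19), (x3, 4, Bo, Atlas, 28), (x3, 4, Bo, Atlas, 3), (x3, 4, Bo, Atlas, 37)}
Keep only column(s) region, sid (15 duplicate(s) eliminated): {(ops, 10), (ops, 21), (ops, 30), (x3, 26), (x3, 34), (x3, 4)}
Apply σ_{sid ≤ 32}; surviving tuples: {(ops, 10), (ops, 21), (ops, 30), (x3, 26), (x3, 4)}
Apply σ_{sid > 9 ∧ region = ops}; surviving tuples: {(ops, 10), (ops, 21), (ops, 30)}

{(ops, 10), (ops, 21), (ops, 30)}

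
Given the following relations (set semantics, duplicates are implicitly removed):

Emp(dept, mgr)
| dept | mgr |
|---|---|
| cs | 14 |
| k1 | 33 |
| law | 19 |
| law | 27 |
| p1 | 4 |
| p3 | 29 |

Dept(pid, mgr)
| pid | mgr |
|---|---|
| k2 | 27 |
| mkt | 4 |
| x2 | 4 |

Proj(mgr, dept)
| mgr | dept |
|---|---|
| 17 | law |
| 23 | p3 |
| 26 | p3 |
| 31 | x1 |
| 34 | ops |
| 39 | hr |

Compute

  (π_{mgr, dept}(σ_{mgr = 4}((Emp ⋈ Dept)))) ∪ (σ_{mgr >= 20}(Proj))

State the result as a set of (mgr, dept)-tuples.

{(23, p3), (26, p3), (31, x1), (34, ops), (39, hr), (4, p1)}

Joining Emp and Dept on mgr yields {(law, 27, k2), (p1, 4, mkt), (p1, 4, x2)}.
σ[mgr = 4]: keep tuples satisfying mgr = 4 → {(p1, 4, mkt), (p1, 4, x2)}
π[mgr, dept]: project onto (mgr, dept) (1 duplicate(s) eliminated) → {(4, p1)}
σ[mgr >= 20]: keep tuples satisfying mgr >= 20 → {(23, p3), (26, p3), (31, x1), (34, ops), (39, hr)}
Union: {(4, p1)} with {(23, p3), (26, p3), (31, x1), (34, ops), (39, hr)} → {(23, p3), (26, p3), (31, x1), (34, ops), (39, hr), (4, p1)}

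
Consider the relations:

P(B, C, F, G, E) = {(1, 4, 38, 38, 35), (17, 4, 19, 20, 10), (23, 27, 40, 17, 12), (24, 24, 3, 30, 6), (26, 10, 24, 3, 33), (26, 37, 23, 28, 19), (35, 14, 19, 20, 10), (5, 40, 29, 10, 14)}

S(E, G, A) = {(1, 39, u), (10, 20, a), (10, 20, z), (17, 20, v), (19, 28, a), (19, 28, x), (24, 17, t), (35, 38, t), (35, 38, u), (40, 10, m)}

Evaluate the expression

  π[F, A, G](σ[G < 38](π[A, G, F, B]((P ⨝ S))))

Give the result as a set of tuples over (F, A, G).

{(19, a, 20), (19, z, 20), (23, a, 28), (23, x, 28)}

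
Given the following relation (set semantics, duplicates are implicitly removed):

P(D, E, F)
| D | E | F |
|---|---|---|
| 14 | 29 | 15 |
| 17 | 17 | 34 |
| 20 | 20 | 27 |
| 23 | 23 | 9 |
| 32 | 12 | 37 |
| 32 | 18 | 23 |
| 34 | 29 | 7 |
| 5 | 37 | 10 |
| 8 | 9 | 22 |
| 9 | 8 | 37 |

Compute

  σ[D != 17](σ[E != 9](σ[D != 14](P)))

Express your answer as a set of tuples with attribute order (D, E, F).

{(20, 20, 27), (23, 23, 9), (32, 12, 37), (32, 18, 23), (34, 29, 7), (5, 37, 10), (9, 8, 37)}

Selection D != 14: {(17, 17, 34), (20, 20, 27), (23, 23, 9), (32, 12, 37), (32, 18, 23), (34, 29, 7), (5, 37, 10), (8, 9, 22), (9, 8, 37)}
Selection E != 9: {(17, 17, 34), (20, 20, 27), (23, 23, 9), (32, 12, 37), (32, 18, 23), (34, 29, 7), (5, 37, 10), (9, 8, 37)}
Selection D != 17: {(20, 20, 27), (23, 23, 9), (32, 12, 37), (32, 18, 23), (34, 29, 7), (5, 37, 10), (9, 8, 37)}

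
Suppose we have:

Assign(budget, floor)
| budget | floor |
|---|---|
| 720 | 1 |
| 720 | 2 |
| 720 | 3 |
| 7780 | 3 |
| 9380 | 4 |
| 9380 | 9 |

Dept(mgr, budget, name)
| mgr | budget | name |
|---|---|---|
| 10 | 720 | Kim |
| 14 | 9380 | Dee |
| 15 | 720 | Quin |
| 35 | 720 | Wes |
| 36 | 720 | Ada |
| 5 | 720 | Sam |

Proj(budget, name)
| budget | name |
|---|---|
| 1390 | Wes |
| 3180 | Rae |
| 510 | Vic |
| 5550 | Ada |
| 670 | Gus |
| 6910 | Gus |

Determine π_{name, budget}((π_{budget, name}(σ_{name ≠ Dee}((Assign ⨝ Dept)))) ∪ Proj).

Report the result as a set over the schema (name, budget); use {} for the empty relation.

{(Ada, 5550), (Ada, 720), (Gus, 670), (Gus, 6910), (Kim, 720), (Quin, 720), (Rae, 3180), (Sam, 720), (Vic, 510), (Wes, 1390), (Wes, 720)}

Joining Assign and Dept on budget yields {(720, 1, 10, Kim), (720, 1, 15, Quin), (720, 1, 35, Wes), (720, 1, 36, Ada), (720, 1, 5, Sam), (720, 2, 10, Kim), (720, 2, 15, Quin), (720, 2, 35, Wes), (720, 2, 36, Ada), (720, 2, 5, Sam), (720, 3, 10, Kim), (720, 3, 15, Quin), (720, 3, 35, Wes), (720, 3, 36, Ada), (720, 3, 5, Sam), (9380, 4, 14, Dee), (9380, 9, 14, Dee)}.
Filtering on name ≠ Dee leaves {(720, 1, 10, Kim), (720, 1, 15, Quin), (720, 1, 35, Wes), (720, 1, 36, Ada), (720, 1, 5, Sam), (720, 2, 10, Kim), (720, 2, 15, Quin), (720, 2, 35, Wes), (720, 2, 36, Ada), (720, 2, 5, Sam), (720, 3, 10, Kim), (720, 3, 15, Quin), (720, 3, 35, Wes), (720, 3, 36, Ada), (720, 3, 5, Sam)}.
Projecting to budget, name (10 duplicate(s) eliminated): {(720, Ada), (720, Kim), (720, Quin), (720, Sam), (720, Wes)}
Taking the union: {(1390, Wes), (3180, Rae), (510, Vic), (5550, Ada), (670, Gus), (6910, Gus), (720, Ada), (720, Kim), (720, Quin), (720, Sam), (720, Wes)}
Projecting to name, budget: {(Ada, 5550), (Ada, 720), (Gus, 670), (Gus, 6910), (Kim, 720), (Quin, 720), (Rae, 3180), (Sam, 720), (Vic, 510), (Wes, 1390), (Wes, 720)}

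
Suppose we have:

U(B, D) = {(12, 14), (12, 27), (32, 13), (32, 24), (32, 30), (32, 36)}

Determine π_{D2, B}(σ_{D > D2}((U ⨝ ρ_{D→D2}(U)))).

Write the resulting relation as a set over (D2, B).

ρ[D→D2]: schema becomes (B, D2); tuples unchanged.
Natural join on B: {(12, 14, 14), (12, 14, 27), (12, 27, 14), (12, 27, 27), (32, 13, 13), (32, 13, 24), (32, 13, 30), (32, 13, 36), (32, 24, 13), (32, 24, 24), (32, 24, 30), (32, 24, 36), (32, 30, 13), (32, 30, 24), (32, 30, 30), (32, 30, 36), (32, 36, 13), (32, 36, 24), (32, 36, 30), (32, 36, 36)}
Apply σ_{D > D2}; surviving tuples: {(12, 27, 14), (32, 24, 13), (32, 30, 13), (32, 30, 24), (32, 36, 13), (32, 36, 24), (32, 36, 30)}
π[D2, B]: project onto (D2, B) (3 duplicate(s) eliminated) → {(13, 32), (14, 12), (24, 32), (30, 32)}

{(13, 32), (14, 12), (24, 32), (30, 32)}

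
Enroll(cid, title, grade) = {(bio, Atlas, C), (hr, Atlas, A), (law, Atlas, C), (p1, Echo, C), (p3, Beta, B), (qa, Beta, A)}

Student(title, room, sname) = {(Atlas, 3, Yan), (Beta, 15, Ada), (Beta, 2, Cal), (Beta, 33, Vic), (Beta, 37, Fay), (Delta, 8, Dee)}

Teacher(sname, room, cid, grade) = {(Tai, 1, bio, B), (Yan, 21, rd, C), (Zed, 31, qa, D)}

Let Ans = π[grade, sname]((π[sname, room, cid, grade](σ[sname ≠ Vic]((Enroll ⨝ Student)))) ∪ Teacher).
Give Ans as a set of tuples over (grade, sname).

{(A, Ada), (A, Cal), (A, Fay), (A, Yan), (B, Ada), (B, Cal), (B, Fay), (B, Tai), (C, Yan), (D, Zed)}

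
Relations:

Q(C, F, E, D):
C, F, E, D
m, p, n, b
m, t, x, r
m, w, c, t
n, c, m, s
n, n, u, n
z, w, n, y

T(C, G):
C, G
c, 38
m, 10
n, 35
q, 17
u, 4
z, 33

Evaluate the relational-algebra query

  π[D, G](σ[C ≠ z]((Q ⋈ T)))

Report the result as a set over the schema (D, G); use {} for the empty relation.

{(b, 10), (n, 35), (r, 10), (s, 35), (t, 10)}

Q ⋈ T (natural join on C): {(m, p, n, b, 10), (m, t, x, r, 10), (m, w, c, t, 10), (n, c, m, s, 35), (n, n, u, n, 35), (z, w, n, y, 33)}
σ[C ≠ z]: keep tuples satisfying C ≠ z → {(m, p, n, b, 10), (m, t, x, r, 10), (m, w, c, t, 10), (n, c, m, s, 35), (n, n, u, n, 35)}
π[D, G]: project onto (D, G) → {(b, 10), (n, 35), (r, 10), (s, 35), (t, 10)}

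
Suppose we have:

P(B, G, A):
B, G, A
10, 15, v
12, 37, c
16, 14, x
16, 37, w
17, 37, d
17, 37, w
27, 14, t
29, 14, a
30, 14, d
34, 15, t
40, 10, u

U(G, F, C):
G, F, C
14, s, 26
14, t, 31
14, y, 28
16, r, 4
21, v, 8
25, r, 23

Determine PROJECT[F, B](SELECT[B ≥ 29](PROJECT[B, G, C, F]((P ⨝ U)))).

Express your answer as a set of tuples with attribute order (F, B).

P ⋈ U (natural join on G): {(16, 14, x, s, 26), (16, 14, x, t, 31), (16, 14, x, y, 28), (27, 14, t, s, 26), (27, 14, t, t, 31), (27, 14, t, y, 28), (29, 14, a, s, 26), (29, 14, a, t, 31), (29, 14, a, y, 28), (30, 14, d, s, 26), (30, 14, d, t, 31), (30, 14, d, y, 28)}
Keep only column(s) B, G, C, F: {(16, 14, 26, s), (16, 14, 28, y), (16, 14, 31, t), (27, 14, 26, s), (27, 14, 28, y), (27, 14, 31, t), (29, 14, 26, s), (29, 14, 28, y), (29, 14, 31, t), (30, 14, 26, s), (30, 14, 28, y), (30, 14, 31, t)}
Apply σ_{B ≥ 29}; surviving tuples: {(29, 14, 26, s), (29, 14, 28, y), (29, 14, 31, t), (30, 14, 26, s), (30, 14, 28, y), (30, 14, 31, t)}
Keep only column(s) F, B: {(s, 29), (s, 30), (t, 29), (t, 30), (y, 29), (y, 30)}

{(s, 29), (s, 30), (t, 29), (t, 30), (y, 29), (y, 30)}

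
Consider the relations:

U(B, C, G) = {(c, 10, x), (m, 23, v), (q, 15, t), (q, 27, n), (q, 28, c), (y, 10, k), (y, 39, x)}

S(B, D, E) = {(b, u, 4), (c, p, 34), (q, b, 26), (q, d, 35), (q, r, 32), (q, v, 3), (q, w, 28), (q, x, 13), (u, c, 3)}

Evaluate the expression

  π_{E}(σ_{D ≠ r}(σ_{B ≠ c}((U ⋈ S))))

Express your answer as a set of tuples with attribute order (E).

Joining U and S on B yields {(c, 10, x, p, 34), (q, 15, t, b, 26), (q, 15, t, d, 35), (q, 15, t, r, 32), (q, 15, t, v, 3), (q, 15, t, w, 28), (q, 15, t, x, 13), (q, 27, n, b, 26), (q, 27, n, d, 35), (q, 27, n, r, 32), (q, 27, n, v, 3), (q, 27, n, w, 28), (q, 27, n, x, 13), (q, 28, c, b, 26), (q, 28, c, d, 35), (q, 28, c, r, 32), (q, 28, c, v, 3), (q, 28, c, w, 28), (q, 28, c, x, 13)}.
Selection B ≠ c: {(q, 15, t, b, 26), (q, 15, t, d, 35), (q, 15, t, r, 32), (q, 15, t, v, 3), (q, 15, t, w, 28), (q, 15, t, x, 13), (q, 27, n, b, 26), (q, 27, n, d, 35), (q, 27, n, r, 32), (q, 27, n, v, 3), (q, 27, n, w, 28), (q, 27, n, x, 13), (q, 28, c, b, 26), (q, 28, c, d, 35), (q, 28, c, r, 32), (q, 28, c, v, 3), (q, 28, c, w, 28), (q, 28, c, x, 13)}
Selection D ≠ r: {(q, 15, t, b, 26), (q, 15, t, d, 35), (q, 15, t, v, 3), (q, 15, t, w, 28), (q, 15, t, x, 13), (q, 27, n, b, 26), (q, 27, n, d, 35), (q, 27, n, v, 3), (q, 27, n, w, 28), (q, 27, n, x, 13), (q, 28, c, b, 26), (q, 28, c, d, 35), (q, 28, c, v, 3), (q, 28, c, w, 28), (q, 28, c, x, 13)}
π_{E} gives {13, 26, 28, 3, 35} (10 duplicate(s) eliminated).

{13, 26, 28, 3, 35}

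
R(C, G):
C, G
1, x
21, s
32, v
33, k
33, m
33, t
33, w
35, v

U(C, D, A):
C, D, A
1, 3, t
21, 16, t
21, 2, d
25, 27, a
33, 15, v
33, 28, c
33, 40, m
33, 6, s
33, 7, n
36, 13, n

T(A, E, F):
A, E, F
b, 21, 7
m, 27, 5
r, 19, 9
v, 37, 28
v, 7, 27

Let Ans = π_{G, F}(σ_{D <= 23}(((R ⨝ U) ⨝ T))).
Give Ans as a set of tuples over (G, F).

Natural join on C: {(1, x, 3, t), (21, s, 16, t), (21, s, 2, d), (33, k, 15, v), (33, k, 28, c), (33, k, 40, m), (33, k, 6, s), (33, k, 7, n), (33, m, 15, v), (33, m, 28, c), (33, m, 40, m), (33, m, 6, s), (33, m, 7, n), (33, t, 15, v), (33, t, 28, c), (33, t, 40, m), (33, t, 6, s), (33, t, 7, n), (33, w, 15, v), (33, w, 28, c), (33, w, 40, m), (33, w, 6, s), (33, w, 7, n)}
Natural join on A: {(33, k, 15, v, 37, 28), (33, k, 15, v, 7, 27), (33, k, 40, m, 27, 5), (33, m, 15, v, 37, 28), (33, m, 15, v, 7, 27), (33, m, 40, m, 27, 5), (33, t, 15, v, 37, 28), (33, t, 15, v, 7, 27), (33, t, 40, m, 27, 5), (33, w, 15, v, 37, 28), (33, w, 15, v, 7, 27), (33, w, 40, m, 27, 5)}
Filtering on D <= 23 leaves {(33, k, 15, v, 37, 28), (33, k, 15, v, 7, 27), (33, m, 15, v, 37, 28), (33, m, 15, v, 7, 27), (33, t, 15, v, 37, 28), (33, t, 15, v, 7, 27), (33, w, 15, v, 37, 28), (33, w, 15, v, 7, 27)}.
π_{G, F} gives {(k, 27), (k, 28), (m, 27), (m, 28), (t, 27), (t, 28), (w, 27), (w, 28)}.

{(k, 27), (k, 28), (m, 27), (m, 28), (t, 27), (t, 28), (w, 27), (w, 28)}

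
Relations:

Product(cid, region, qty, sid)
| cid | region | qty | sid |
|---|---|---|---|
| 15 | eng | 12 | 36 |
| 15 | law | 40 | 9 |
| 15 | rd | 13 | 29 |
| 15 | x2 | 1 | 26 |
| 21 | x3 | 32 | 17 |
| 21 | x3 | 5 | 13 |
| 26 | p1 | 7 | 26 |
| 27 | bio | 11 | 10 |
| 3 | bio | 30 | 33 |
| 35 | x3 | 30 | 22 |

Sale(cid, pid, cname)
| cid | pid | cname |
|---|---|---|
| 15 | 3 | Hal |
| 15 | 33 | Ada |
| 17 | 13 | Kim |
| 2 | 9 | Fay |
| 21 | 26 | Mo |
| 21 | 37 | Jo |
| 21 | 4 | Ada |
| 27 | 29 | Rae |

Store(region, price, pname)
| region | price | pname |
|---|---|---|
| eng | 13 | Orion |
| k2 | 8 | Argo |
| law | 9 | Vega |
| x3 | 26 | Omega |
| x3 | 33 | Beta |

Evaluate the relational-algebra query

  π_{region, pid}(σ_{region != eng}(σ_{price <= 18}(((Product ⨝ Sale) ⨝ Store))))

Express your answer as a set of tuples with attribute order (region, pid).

{(law, 3), (law, 33)}

Joining Product and Sale on cid yields {(15, eng, 12, 36, 3, Hal), (15, eng, 12, 36, 33, Ada), (15, law, 40, 9, 3, Hal), (15, law, 40, 9, 33, Ada), (15, rd, 13, 29, 3, Hal), (15, rd, 13, 29, 33, Ada), (15, x2, 1, 26, 3, Hal), (15, x2, 1, 26, 33, Ada), (21, x3, 32, 17, 26, Mo), (21, x3, 32, 17, 37, Jo), (21, x3, 32, 17, 4, Ada), (21, x3, 5, 13, 26, Mo), (21, x3, 5, 13, 37, Jo), (21, x3, 5, 13, 4, Ada), (27, bio, 11, 10, 29, Rae)}.
Joining (Product ⨝ Sale) and Store on region yields {(15, eng, 12, 36, 3, Hal, 13, Orion), (15, eng, 12, 36, 33, Ada, 13, Orion), (15, law, 40, 9, 3, Hal, 9, Vega), (15, law, 40, 9, 33, Ada, 9, Vega), (21, x3, 32, 17, 26, Mo, 26, Omega), (21, x3, 32, 17, 26, Mo, 33, Beta), (21, x3, 32, 17, 37, Jo, 26, Omega), (21, x3, 32, 17, 37, Jo, 33, Beta), (21, x3, 32, 17, 4, Ada, 26, Omega), (21, x3, 32, 17, 4, Ada, 33, Beta), (21, x3, 5, 13, 26, Mo, 26, Omega), (21, x3, 5, 13, 26, Mo, 33, Beta), (21, x3, 5, 13, 37, Jo, 26, Omega), (21, x3, 5, 13, 37, Jo, 33, Beta), (21, x3, 5, 13, 4, Ada, 26, Omega), (21, x3, 5, 13, 4, Ada, 33, Beta)}.
Selection price <= 18: {(15, eng, 12, 36, 3, Hal, 13, Orion), (15, eng, 12, 36, 33, Ada, 13, Orion), (15, law, 40, 9, 3, Hal, 9, Vega), (15, law, 40, 9, 33, Ada, 9, Vega)}
Selection region != eng: {(15, law, 40, 9, 3, Hal, 9, Vega), (15, law, 40, 9, 33, Ada, 9, Vega)}
π[region, pid]: project onto (region, pid) → {(law, 3), (law, 33)}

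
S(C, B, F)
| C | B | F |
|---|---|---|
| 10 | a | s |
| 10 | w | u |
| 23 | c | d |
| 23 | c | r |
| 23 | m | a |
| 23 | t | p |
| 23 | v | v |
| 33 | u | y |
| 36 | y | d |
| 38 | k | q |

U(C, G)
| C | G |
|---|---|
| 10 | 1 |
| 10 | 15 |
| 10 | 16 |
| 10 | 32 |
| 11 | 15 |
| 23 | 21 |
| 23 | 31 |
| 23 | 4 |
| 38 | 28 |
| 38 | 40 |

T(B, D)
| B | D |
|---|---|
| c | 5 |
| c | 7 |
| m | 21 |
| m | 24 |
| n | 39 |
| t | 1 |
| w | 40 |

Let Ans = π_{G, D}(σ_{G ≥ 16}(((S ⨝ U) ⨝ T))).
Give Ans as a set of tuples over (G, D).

Joining S and U on C yields {(10, a, s, 1), (10, a, s, 15), (10, a, s, 16), (10, a, s, 32), (10, w, u, 1), (10, w, u, 15), (10, w, u, 16), (10, w, u, 32), (23, c, d, 21), (23, c, d, 31), (23, c, d, 4), (23, c, r, 21), (23, c, r, 31), (23, c, r, 4), (23, m, a, 21), (23, m, a, 31), (23, m, a, 4), (23, t, p, 21), (23, t, p, 31), (23, t, p, 4), (23, v, v, 21), (23, v, v, 31), (23, v, v, 4), (38, k, q, 28), (38, k, q, 40)}.
Joining (S ⨝ U) and T on B yields {(10, w, u, 1, 40), (10, w, u, 15, 40), (10, w, u, 16, 40), (10, w, u, 32, 40), (23, c, d, 21, 5), (23, c, d, 21, 7), (23, c, d, 31, 5), (23, c, d, 31, 7), (23, c, d, 4, 5), (23, c, d, 4, 7), (23, c, r, 21, 5), (23, c, r, 21, 7), (23, c, r, 31, 5), (23, c, r, 31, 7), (23, c, r, 4, 5), (23, c, r, 4, 7), (23, m, a, 21, 21), (23, m, a, 21, 24), (23, m, a, 31, 21), (23, m, a, 31, 24), (23, m, a, 4, 21), (23, m, a, 4, 24), (23, t, p, 21, 1), (23, t, p, 31, 1), (23, t, p, 4, 1)}.
Selection G ≥ 16: {(10, w, u, 16, 40), (10, w, u, 32, 40), (23, c, d, 21, 5), (23, c, d, 21, 7), (23, c, d, 31, 5), (23, c, d, 31, 7), (23, c, r, 21, 5), (23, c, r, 21, 7), (23, c, r, 31, 5), (23, c, r, 31, 7), (23, m, a, 21, 21), (23, m, a, 21, 24), (23, m, a, 31, 21), (23, m, a, 31, 24), (23, t, p, 21, 1), (23, t, p, 31, 1)}
Projecting to G, D (4 duplicate(s) eliminated): {(16, 40), (21, 1), (21, 21), (21, 24), (21, 5), (21, 7), (31, 1), (31, 21), (31, 24), (31, 5), (31, 7), (32, 40)}

{(16, 40), (21, 1), (21, 21), (21, 24), (21, 5), (21, 7), (31, 1), (31, 21), (31, 24), (31, 5), (31, 7), (32, 40)}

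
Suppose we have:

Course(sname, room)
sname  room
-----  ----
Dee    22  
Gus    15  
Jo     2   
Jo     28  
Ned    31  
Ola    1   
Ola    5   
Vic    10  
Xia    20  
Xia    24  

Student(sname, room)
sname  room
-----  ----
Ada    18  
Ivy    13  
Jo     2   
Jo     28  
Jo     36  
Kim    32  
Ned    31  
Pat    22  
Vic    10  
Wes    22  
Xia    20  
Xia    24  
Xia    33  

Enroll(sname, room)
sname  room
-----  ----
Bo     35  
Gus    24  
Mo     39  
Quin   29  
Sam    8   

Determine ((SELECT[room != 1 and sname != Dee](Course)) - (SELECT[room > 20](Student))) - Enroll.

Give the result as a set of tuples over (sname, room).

{(Gus, 15), (Jo, 2), (Ola, 5), (Vic, 10), (Xia, 20)}

Apply σ_{room != 1 and sname != Dee}; surviving tuples: {(Gus, 15), (Jo, 2), (Jo, 28), (Ned, 31), (Ola, 5), (Vic, 10), (Xia, 20), (Xia, 24)}
Apply σ_{room > 20}; surviving tuples: {(Jo, 28), (Jo, 36), (Kim, 32), (Ned, 31), (Pat, 22), (Wes, 22), (Xia, 24), (Xia, 33)}
Taking the difference: {(Gus, 15), (Jo, 2), (Ola, 5), (Vic, 10), (Xia, 20)}
Taking the difference: {(Gus, 15), (Jo, 2), (Ola, 5), (Vic, 10), (Xia, 20)}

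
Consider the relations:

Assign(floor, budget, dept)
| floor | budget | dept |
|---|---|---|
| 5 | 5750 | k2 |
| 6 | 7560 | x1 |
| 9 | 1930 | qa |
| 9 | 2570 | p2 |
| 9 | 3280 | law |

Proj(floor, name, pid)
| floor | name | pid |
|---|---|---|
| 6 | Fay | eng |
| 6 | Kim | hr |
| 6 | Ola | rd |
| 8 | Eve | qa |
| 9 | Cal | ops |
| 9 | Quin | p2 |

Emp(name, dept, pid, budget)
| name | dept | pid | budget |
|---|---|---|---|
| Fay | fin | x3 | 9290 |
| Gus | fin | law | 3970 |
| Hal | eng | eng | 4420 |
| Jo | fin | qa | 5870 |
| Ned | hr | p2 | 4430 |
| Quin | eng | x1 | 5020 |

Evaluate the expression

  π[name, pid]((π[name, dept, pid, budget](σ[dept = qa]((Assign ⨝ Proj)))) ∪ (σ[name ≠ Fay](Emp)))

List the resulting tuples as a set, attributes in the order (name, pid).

Assign ⋈ Proj (natural join on floor): {(6, 7560, x1, Fay, eng), (6, 7560, x1, Kim, hr), (6, 7560, x1, Ola, rd), (9, 1930, qa, Cal, ops), (9, 1930, qa, Quin, p2), (9, 2570, p2, Cal, ops), (9, 2570, p2, Quin, p2), (9, 3280, law, Cal, ops), (9, 3280, law, Quin, p2)}
σ[dept = qa]: keep tuples satisfying dept = qa → {(9, 1930, qa, Cal, ops), (9, 1930, qa, Quin, p2)}
Keep only column(s) name, dept, pid, budget: {(Cal, qa, ops, 1930), (Quin, qa, p2, 1930)}
σ[name ≠ Fay]: keep tuples satisfying name ≠ Fay → {(Gus, fin, law, 3970), (Hal, eng, eng, 4420), (Jo, fin, qa, 5870), (Ned, hr, p2, 4430), (Quin, eng, x1, 5020)}
Union: {(Cal, qa, ops, 1930), (Quin, qa, p2, 1930)} with {(Gus, fin, law, 3970), (Hal, eng, eng, 4420), (Jo, fin, qa, 5870), (Ned, hr, p2, 4430), (Quin, eng, x1, 5020)} → {(Cal, qa, ops, 1930), (Gus, fin, law, 3970), (Hal, eng, eng, 4420), (Jo, fin, qa, 5870), (Ned, hr, p2, 4430), (Quin, eng, x1, 5020), (Quin, qa, p2, 1930)}
Keep only column(s) name, pid: {(Cal, ops), (Gus, law), (Hal, eng), (Jo, qa), (Ned, p2), (Quin, p2), (Quin, x1)}

{(Cal, ops), (Gus, law), (Hal, eng), (Jo, qa), (Ned, p2), (Quin, p2), (Quin, x1)}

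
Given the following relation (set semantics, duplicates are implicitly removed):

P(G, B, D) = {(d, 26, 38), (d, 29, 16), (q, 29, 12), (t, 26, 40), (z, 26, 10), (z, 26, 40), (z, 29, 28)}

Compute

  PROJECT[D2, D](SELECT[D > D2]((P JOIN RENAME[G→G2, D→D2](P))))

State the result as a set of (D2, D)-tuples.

ρ[G→G2, D→D2]: schema becomes (G2, B, D2); tuples unchanged.
P ⋈ RENAME[G→G2, D→D2](P) (natural join on B): {(d, 26, 38, d, 38), (d, 26, 38, t, 40), (d, 26, 38, z, 10), (d, 26, 38, z, 40), (d, 29, 16, d, 16), (d, 29, 16, q, 12), (d, 29, 16, z, 28), (q, 29, 12, d, 16), (q, 29, 12, q, 12), (q, 29, 12, z, 28), (t, 26, 40, d, 38), (t, 26, 40, t, 40), (t, 26, 40, z, 10), (t, 26, 40, z, 40), (z, 26, 10, d, 38), (z, 26, 10, t, 40), (z, 26, 10, z, 10), (z, 26, 10, z, 40), (z, 26, 40, d, 38), (z, 26, 40, t, 40), (z, 26, 40, z, 10), (z, 26, 40, z, 40), (z, 29, 28, d, 16), (z, 29, 28, q, 12), (z, 29, 28, z, 28)}
Selection D > D2: {(d, 26, 38, z, 10), (d, 29, 16, q, 12), (t, 26, 40, d, 38), (t, 26, 40, z, 10), (z, 26, 40, d, 38), (z, 26, 40, z, 10), (z, 29, 28, d, 16), (z, 29, 28, q, 12)}
Projecting to D2, D (2 duplicate(s) eliminated): {(10, 38), (10, 40), (12, 16), (12, 28), (16, 28), (38, 40)}

{(10, 38), (10, 40), (12, 16), (12, 28), (16, 28), (38, 40)}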